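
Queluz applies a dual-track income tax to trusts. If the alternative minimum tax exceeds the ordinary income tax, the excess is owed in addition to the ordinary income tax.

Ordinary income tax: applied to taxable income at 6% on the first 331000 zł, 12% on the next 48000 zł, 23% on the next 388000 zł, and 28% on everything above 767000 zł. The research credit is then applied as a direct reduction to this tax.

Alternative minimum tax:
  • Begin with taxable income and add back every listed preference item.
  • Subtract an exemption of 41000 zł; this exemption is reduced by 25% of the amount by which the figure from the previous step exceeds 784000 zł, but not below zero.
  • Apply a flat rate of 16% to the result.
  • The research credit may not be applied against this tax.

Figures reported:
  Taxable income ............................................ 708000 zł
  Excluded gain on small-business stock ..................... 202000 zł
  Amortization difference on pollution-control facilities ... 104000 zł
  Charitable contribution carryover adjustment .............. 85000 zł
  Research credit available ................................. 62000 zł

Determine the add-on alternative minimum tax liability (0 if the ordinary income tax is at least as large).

Alternative minimum tax:
  Adjusted income: 708000 zł + 202000 zł + 104000 zł + 85000 zł = 1099000 zł
  Exemption: 25% × (1099000 zł − 784000 zł) = 78750 zł ≥ 41000 zł, so the exemption is fully phased out
  Base: 1099000 zł − 0 zł = 1099000 zł
  1099000 zł × 16% = 175840 zł

Ordinary income tax:
  331000 zł × 6% = 19860 zł
  48000 zł × 12% = 5760 zł
  329000 zł × 23% = 75670 zł
  → 101290 zł
  Less research credit 62000 zł → 39290 zł

Excess of alternative minimum tax over ordinary income tax: 175840 zł − 39290 zł = 136550 zł.

136550 zł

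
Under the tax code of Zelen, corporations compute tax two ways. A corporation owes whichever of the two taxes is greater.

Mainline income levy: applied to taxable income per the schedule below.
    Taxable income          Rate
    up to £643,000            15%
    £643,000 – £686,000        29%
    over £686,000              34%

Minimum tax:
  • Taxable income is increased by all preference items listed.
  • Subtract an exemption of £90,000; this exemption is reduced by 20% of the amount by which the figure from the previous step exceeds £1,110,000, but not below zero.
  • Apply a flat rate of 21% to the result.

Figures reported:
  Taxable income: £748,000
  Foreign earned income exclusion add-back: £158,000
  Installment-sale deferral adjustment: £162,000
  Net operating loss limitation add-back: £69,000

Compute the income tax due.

Mainline income levy:
  £643,000 × 15% = £96,450
  £43,000 × 29% = £12,470
  £62,000 × 34% = £21,080
  → £130,000

Minimum tax:
  Adjusted income: £748,000 + £158,000 + £162,000 + £69,000 = £1,137,000
  Exemption: £90,000 − 20% × (£1,137,000 − £1,110,000) = £90,000 − £5,400 = £84,600
  Base: £1,137,000 − £84,600 = £1,052,400
  £1,052,400 × 21% = £221,004

£221,004 > £130,000, so the minimum tax is the binding amount.

£221,004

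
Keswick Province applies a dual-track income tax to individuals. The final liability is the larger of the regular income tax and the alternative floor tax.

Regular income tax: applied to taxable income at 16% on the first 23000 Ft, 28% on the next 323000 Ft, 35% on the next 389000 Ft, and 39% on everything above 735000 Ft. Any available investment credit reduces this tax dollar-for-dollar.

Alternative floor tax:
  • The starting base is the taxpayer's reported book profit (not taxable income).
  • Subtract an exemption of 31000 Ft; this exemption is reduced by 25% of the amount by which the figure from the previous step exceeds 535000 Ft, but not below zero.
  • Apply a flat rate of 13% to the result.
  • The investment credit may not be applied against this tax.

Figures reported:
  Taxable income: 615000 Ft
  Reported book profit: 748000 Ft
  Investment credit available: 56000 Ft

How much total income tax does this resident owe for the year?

Regular income tax:
  23000 Ft × 16% = 3680 Ft
  323000 Ft × 28% = 90440 Ft
  269000 Ft × 35% = 94150 Ft
  → 188270 Ft
  Less investment credit 56000 Ft → 132270 Ft

Alternative floor tax:
  Base (reported book profit): 748000 Ft
  Exemption: 25% × (748000 Ft − 535000 Ft) = 53250 Ft ≥ 31000 Ft, so the exemption is fully phased out
  Base: 748000 Ft − 0 Ft = 748000 Ft
  748000 Ft × 13% = 97240 Ft

132270 Ft > 97240 Ft, so the regular income tax governs.

132270 Ft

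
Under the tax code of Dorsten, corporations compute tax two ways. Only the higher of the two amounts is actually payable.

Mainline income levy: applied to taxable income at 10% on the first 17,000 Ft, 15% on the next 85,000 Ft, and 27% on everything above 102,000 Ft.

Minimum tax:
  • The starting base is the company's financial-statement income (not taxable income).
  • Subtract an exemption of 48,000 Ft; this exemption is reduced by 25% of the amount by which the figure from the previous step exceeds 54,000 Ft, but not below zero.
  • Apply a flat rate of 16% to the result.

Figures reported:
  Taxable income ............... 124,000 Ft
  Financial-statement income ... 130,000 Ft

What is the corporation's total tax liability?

20,390 Ft

Mainline income levy:
  17,000 Ft × 10% = 1,700 Ft
  85,000 Ft × 15% = 12,750 Ft
  22,000 Ft × 27% = 5,940 Ft
  → 20,390 Ft

Minimum tax:
  Base (financial-statement income): 130,000 Ft
  Exemption: 48,000 Ft − 25% × (130,000 Ft − 54,000 Ft) = 48,000 Ft − 19,000 Ft = 29,000 Ft
  Base: 130,000 Ft − 29,000 Ft = 101,000 Ft
  101,000 Ft × 16% = 16,160 Ft

20,390 Ft > 16,160 Ft, so the mainline income levy governs.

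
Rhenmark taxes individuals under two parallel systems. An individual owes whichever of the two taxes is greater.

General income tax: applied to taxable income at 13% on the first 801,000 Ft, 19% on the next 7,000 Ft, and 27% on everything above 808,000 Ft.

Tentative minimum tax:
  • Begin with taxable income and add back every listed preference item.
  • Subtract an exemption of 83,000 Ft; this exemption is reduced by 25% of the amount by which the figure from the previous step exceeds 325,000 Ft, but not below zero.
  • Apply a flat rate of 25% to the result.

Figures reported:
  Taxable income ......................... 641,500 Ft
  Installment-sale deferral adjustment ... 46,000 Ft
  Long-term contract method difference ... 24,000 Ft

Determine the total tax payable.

177,875 Ft

General income tax:
  641,500 Ft × 13% = 83,395 Ft

Tentative minimum tax:
  Adjusted income: 641,500 Ft + 46,000 Ft + 24,000 Ft = 711,500 Ft
  Exemption: 25% × (711,500 Ft − 325,000 Ft) = 96,625 Ft ≥ 83,000 Ft, so the exemption is fully phased out
  Base: 711,500 Ft − 0 Ft = 711,500 Ft
  711,500 Ft × 25% = 177,875 Ft

177,875 Ft > 83,395 Ft, so the tentative minimum tax is the binding amount.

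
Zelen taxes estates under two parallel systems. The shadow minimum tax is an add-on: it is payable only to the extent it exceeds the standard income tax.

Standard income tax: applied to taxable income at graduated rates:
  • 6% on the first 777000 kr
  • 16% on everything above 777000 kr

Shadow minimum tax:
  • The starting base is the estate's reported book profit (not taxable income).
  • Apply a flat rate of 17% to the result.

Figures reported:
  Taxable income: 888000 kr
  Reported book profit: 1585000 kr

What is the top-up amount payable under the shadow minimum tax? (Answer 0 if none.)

Standard income tax:
  777000 kr × 6% = 46620 kr
  111000 kr × 16% = 17760 kr
  → 64380 kr

Shadow minimum tax:
  Base (reported book profit): 1585000 kr
  1585000 kr × 17% = 269450 kr

Excess of shadow minimum tax over standard income tax: 269450 kr − 64380 kr = 205070 kr.

205070 kr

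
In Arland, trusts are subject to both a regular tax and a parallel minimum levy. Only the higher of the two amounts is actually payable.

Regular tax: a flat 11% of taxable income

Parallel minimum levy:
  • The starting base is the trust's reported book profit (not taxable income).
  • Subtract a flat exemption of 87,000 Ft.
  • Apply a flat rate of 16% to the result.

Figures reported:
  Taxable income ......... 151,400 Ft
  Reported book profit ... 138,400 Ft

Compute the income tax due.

Regular tax:
  151,400 Ft × 11% = 16,654 Ft

Parallel minimum levy:
  Base (reported book profit): 138,400 Ft
  Less exemption 87,000 Ft → base 51,400 Ft
  51,400 Ft × 16% = 8,224 Ft

16,654 Ft > 8,224 Ft, so the regular tax governs.

16,654 Ft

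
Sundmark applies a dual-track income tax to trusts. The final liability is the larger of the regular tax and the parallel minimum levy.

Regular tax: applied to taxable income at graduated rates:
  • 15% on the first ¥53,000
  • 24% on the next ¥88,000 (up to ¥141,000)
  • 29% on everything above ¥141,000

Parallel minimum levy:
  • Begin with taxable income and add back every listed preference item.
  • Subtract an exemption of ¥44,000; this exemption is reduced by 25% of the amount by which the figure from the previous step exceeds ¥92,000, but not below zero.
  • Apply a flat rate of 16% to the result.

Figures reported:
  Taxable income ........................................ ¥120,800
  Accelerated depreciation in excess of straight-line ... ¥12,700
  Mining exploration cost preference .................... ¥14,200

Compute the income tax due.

Parallel minimum levy:
  Adjusted income: ¥120,800 + ¥12,700 + ¥14,200 = ¥147,700
  Exemption: ¥44,000 − 25% × (¥147,700 − ¥92,000) = ¥44,000 − ¥13,925 = ¥30,075
  Base: ¥147,700 − ¥30,075 = ¥117,625
  ¥117,625 × 16% = ¥18,820

Regular tax:
  ¥53,000 × 15% = ¥7,950
  ¥67,800 × 24% = ¥16,272
  → ¥24,222

¥24,222 > ¥18,820, so the regular tax governs.

¥24,222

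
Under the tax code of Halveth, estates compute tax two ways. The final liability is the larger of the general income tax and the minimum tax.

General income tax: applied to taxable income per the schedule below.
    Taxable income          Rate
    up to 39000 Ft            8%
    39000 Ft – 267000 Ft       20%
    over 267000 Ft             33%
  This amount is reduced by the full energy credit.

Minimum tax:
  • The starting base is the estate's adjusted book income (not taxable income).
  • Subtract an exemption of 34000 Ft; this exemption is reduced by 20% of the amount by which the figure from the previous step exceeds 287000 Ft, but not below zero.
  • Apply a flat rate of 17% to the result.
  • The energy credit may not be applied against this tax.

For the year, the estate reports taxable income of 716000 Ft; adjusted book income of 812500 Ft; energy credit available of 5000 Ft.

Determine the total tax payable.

191890 Ft

General income tax:
  39000 Ft × 8% = 3120 Ft
  228000 Ft × 20% = 45600 Ft
  449000 Ft × 33% = 148170 Ft
  → 196890 Ft
  Less energy credit 5000 Ft → 191890 Ft

Minimum tax:
  Base (adjusted book income): 812500 Ft
  Exemption: 20% × (812500 Ft − 287000 Ft) = 105100 Ft ≥ 34000 Ft, so the exemption is fully phased out
  Base: 812500 Ft − 0 Ft = 812500 Ft
  812500 Ft × 17% = 138125 Ft

191890 Ft > 138125 Ft, so the general income tax governs.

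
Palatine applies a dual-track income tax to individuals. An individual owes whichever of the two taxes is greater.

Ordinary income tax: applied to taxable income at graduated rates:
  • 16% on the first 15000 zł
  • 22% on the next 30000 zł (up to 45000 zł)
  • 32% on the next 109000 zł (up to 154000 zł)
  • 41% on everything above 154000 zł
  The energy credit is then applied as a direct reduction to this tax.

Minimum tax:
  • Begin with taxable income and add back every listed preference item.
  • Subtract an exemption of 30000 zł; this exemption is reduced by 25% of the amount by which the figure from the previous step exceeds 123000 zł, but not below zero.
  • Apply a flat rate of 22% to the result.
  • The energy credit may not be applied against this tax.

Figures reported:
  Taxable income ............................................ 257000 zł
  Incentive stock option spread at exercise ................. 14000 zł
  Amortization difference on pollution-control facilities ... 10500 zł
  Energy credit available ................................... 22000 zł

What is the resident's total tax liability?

64110 zł

Minimum tax:
  Adjusted income: 257000 zł + 14000 zł + 10500 zł = 281500 zł
  Exemption: 25% × (281500 zł − 123000 zł) = 39625 zł ≥ 30000 zł, so the exemption is fully phased out
  Base: 281500 zł − 0 zł = 281500 zł
  281500 zł × 22% = 61930 zł

Ordinary income tax:
  15000 zł × 16% = 2400 zł
  30000 zł × 22% = 6600 zł
  109000 zł × 32% = 34880 zł
  103000 zł × 41% = 42230 zł
  → 86110 zł
  Less energy credit 22000 zł → 64110 zł

64110 zł > 61930 zł, so the ordinary income tax governs.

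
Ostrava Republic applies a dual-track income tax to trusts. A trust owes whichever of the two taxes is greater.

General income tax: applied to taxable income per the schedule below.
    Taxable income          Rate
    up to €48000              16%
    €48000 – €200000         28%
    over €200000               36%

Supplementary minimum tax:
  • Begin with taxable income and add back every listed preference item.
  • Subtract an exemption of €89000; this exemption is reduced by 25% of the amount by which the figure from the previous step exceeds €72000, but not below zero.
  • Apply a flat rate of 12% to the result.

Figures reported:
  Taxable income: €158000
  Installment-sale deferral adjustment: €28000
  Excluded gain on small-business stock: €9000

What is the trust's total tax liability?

€38480

General income tax:
  €48000 × 16% = €7680
  €110000 × 28% = €30800
  → €38480

Supplementary minimum tax:
  Adjusted income: €158000 + €28000 + €9000 = €195000
  Exemption: €89000 − 25% × (€195000 − €72000) = €89000 − €30750 = €58250
  Base: €195000 − €58250 = €136750
  €136750 × 12% = €16410

€38480 > €16410, so the general income tax governs.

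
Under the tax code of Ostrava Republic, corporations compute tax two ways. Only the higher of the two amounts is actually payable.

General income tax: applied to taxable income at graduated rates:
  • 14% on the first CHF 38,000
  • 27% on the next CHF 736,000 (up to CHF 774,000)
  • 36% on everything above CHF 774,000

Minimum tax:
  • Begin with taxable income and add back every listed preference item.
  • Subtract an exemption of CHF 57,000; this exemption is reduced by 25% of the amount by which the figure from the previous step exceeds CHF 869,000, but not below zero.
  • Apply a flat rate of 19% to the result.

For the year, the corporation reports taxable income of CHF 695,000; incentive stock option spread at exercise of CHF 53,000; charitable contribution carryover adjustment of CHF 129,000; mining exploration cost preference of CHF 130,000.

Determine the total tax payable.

Minimum tax:
  Adjusted income: CHF 695,000 + CHF 53,000 + CHF 129,000 + CHF 130,000 = CHF 1,007,000
  Exemption: CHF 57,000 − 25% × (CHF 1,007,000 − CHF 869,000) = CHF 57,000 − CHF 34,500 = CHF 22,500
  Base: CHF 1,007,000 − CHF 22,500 = CHF 984,500
  CHF 984,500 × 19% = CHF 187,055

General income tax:
  CHF 38,000 × 14% = CHF 5,320
  CHF 657,000 × 27% = CHF 177,390
  → CHF 182,710

CHF 187,055 > CHF 182,710, so the minimum tax is the binding amount.

CHF 187,055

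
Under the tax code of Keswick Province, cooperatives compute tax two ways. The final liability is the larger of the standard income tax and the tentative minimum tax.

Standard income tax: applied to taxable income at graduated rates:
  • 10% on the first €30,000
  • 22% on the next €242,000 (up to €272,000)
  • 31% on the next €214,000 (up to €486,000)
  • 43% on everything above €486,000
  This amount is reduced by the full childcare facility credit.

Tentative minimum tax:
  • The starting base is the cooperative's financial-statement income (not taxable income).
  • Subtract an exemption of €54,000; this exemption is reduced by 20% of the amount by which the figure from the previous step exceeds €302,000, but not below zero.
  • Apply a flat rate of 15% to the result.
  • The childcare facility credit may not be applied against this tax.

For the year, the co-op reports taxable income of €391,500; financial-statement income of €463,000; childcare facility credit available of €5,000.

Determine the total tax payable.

Tentative minimum tax:
  Base (financial-statement income): €463,000
  Exemption: €54,000 − 20% × (€463,000 − €302,000) = €54,000 − €32,200 = €21,800
  Base: €463,000 − €21,800 = €441,200
  €441,200 × 15% = €66,180

Standard income tax:
  €30,000 × 10% = €3,000
  €242,000 × 22% = €53,240
  €119,500 × 31% = €37,045
  → €93,285
  Less childcare facility credit €5,000 → €88,285

€88,285 > €66,180, so the standard income tax governs.

€88,285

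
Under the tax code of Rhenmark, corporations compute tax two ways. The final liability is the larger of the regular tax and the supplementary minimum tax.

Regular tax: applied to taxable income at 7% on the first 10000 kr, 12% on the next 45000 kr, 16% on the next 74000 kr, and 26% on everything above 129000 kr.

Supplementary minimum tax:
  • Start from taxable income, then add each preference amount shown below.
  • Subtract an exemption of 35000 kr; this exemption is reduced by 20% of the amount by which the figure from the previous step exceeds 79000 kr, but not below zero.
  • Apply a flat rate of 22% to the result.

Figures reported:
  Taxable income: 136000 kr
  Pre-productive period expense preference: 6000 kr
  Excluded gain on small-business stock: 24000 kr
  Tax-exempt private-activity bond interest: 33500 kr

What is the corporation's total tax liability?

Supplementary minimum tax:
  Adjusted income: 136000 kr + 6000 kr + 24000 kr + 33500 kr = 199500 kr
  Exemption: 35000 kr − 20% × (199500 kr − 79000 kr) = 35000 kr − 24100 kr = 10900 kr
  Base: 199500 kr − 10900 kr = 188600 kr
  188600 kr × 22% = 41492 kr

Regular tax:
  10000 kr × 7% = 700 kr
  45000 kr × 12% = 5400 kr
  74000 kr × 16% = 11840 kr
  7000 kr × 26% = 1820 kr
  → 19760 kr

41492 kr > 19760 kr, so the supplementary minimum tax is the binding amount.

41492 kr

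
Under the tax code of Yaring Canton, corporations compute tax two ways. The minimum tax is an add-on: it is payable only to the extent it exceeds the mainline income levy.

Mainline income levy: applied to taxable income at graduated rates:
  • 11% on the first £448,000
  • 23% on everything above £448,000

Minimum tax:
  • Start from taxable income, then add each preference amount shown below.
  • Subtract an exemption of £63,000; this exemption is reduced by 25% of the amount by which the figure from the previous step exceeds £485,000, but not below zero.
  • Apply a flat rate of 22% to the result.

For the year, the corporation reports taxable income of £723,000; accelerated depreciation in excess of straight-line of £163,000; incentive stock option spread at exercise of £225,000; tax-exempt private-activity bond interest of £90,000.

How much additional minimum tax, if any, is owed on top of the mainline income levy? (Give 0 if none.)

Minimum tax:
  Adjusted income: £723,000 + £163,000 + £225,000 + £90,000 = £1,201,000
  Exemption: 25% × (£1,201,000 − £485,000) = £179,000 ≥ £63,000, so the exemption is fully phased out
  Base: £1,201,000 − £0 = £1,201,000
  £1,201,000 × 22% = £264,220

Mainline income levy:
  £448,000 × 11% = £49,280
  £275,000 × 23% = £63,250
  → £112,530

Excess of minimum tax over mainline income levy: £264,220 − £112,530 = £151,690.

£151,690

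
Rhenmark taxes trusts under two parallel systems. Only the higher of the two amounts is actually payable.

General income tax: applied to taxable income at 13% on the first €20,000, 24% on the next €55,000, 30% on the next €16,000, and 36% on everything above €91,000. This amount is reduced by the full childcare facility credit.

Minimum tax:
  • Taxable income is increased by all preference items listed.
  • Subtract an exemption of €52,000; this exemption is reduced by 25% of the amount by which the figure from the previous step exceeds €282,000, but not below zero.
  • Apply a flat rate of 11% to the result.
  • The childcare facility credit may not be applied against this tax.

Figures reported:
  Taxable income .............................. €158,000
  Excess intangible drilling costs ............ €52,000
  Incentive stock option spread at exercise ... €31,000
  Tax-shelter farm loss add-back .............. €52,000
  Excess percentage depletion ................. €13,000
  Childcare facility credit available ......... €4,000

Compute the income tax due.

€40,720

General income tax:
  €20,000 × 13% = €2,600
  €55,000 × 24% = €13,200
  €16,000 × 30% = €4,800
  €67,000 × 36% = €24,120
  → €44,720
  Less childcare facility credit €4,000 → €40,720

Minimum tax:
  Adjusted income: €158,000 + €52,000 + €31,000 + €52,000 + €13,000 = €306,000
  Exemption: €52,000 − 25% × (€306,000 − €282,000) = €52,000 − €6,000 = €46,000
  Base: €306,000 − €46,000 = €260,000
  €260,000 × 11% = €28,600

€40,720 > €28,600, so the general income tax governs.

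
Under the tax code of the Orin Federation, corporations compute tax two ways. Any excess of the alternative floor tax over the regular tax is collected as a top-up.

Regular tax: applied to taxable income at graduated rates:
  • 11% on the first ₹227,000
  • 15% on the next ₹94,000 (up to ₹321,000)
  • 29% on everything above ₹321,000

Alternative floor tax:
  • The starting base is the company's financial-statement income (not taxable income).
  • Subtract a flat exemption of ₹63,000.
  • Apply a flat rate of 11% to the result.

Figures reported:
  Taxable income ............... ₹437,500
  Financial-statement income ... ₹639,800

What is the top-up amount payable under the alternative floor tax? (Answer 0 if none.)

₹0

Alternative floor tax:
  Base (financial-statement income): ₹639,800
  Less exemption ₹63,000 → base ₹576,800
  ₹576,800 × 11% = ₹63,448

Regular tax:
  ₹227,000 × 11% = ₹24,970
  ₹94,000 × 15% = ₹14,100
  ₹116,500 × 29% = ₹33,785
  → ₹72,855

₹63,448 ≤ ₹72,855, so no add-on is due.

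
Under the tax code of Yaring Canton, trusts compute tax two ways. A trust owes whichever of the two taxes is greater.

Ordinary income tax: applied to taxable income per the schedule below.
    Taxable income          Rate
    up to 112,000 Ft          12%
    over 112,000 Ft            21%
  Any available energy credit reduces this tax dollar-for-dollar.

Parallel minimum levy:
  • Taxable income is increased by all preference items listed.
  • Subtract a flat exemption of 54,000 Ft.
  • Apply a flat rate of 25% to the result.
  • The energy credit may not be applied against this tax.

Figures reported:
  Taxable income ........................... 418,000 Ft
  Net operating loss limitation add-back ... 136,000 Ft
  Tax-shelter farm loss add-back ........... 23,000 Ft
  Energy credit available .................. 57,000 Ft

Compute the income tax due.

130,750 Ft

Parallel minimum levy:
  Adjusted income: 418,000 Ft + 136,000 Ft + 23,000 Ft = 577,000 Ft
  Less exemption 54,000 Ft → base 523,000 Ft
  523,000 Ft × 25% = 130,750 Ft

Ordinary income tax:
  112,000 Ft × 12% = 13,440 Ft
  306,000 Ft × 21% = 64,260 Ft
  → 77,700 Ft
  Less energy credit 57,000 Ft → 20,700 Ft

130,750 Ft > 20,700 Ft, so the parallel minimum levy is the binding amount.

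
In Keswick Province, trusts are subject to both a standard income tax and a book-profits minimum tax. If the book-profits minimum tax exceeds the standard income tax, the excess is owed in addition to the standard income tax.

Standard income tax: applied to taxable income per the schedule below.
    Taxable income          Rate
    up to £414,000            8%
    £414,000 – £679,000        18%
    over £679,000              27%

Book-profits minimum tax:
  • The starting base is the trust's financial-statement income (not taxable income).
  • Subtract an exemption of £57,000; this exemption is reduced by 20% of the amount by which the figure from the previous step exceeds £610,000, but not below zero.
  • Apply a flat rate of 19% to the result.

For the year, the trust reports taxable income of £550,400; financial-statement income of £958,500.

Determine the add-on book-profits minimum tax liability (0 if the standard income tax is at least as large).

Standard income tax:
  £414,000 × 8% = £33,120
  £136,400 × 18% = £24,552
  → £57,672

Book-profits minimum tax:
  Base (financial-statement income): £958,500
  Exemption: 20% × (£958,500 − £610,000) = £69,700 ≥ £57,000, so the exemption is fully phased out
  Base: £958,500 − £0 = £958,500
  £958,500 × 19% = £182,115

Excess of book-profits minimum tax over standard income tax: £182,115 − £57,672 = £124,443.

£124,443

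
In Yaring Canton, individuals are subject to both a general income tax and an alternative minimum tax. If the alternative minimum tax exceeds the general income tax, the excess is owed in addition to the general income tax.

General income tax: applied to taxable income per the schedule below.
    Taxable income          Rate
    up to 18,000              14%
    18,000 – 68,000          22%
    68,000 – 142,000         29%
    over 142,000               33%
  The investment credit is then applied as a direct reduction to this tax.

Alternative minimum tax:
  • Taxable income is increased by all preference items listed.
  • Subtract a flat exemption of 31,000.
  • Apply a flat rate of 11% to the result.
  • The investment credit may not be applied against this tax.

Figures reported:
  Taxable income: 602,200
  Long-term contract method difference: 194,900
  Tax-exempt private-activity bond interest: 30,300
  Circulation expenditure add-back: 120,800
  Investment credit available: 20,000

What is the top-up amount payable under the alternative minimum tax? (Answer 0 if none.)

General income tax:
  18,000 × 14% = 2,520
  50,000 × 22% = 11,000
  74,000 × 29% = 21,460
  460,200 × 33% = 151,866
  → 186,846
  Less investment credit 20,000 → 166,846

Alternative minimum tax:
  Adjusted income: 602,200 + 194,900 + 30,300 + 120,800 = 948,200
  Less exemption 31,000 → base 917,200
  917,200 × 11% = 100,892

100,892 ≤ 166,846, so no add-on is due.

0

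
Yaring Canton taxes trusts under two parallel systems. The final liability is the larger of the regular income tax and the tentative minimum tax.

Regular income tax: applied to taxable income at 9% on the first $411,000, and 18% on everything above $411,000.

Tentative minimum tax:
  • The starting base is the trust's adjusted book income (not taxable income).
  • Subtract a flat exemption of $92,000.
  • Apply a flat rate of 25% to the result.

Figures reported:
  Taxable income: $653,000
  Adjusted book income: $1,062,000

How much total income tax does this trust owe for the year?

$242,500

Tentative minimum tax:
  Base (adjusted book income): $1,062,000
  Less exemption $92,000 → base $970,000
  $970,000 × 25% = $242,500

Regular income tax:
  $411,000 × 9% = $36,990
  $242,000 × 18% = $43,560
  → $80,550

$242,500 > $80,550, so the tentative minimum tax is the binding amount.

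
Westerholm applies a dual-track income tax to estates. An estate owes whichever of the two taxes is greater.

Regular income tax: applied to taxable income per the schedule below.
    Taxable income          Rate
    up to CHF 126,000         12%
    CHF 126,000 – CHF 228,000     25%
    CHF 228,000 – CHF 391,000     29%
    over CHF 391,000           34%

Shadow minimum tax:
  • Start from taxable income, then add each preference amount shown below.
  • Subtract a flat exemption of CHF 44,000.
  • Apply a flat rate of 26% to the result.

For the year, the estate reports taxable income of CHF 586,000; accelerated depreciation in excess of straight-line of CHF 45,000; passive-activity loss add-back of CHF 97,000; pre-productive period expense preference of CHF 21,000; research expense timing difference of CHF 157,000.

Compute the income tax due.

CHF 224,120

Regular income tax:
  CHF 126,000 × 12% = CHF 15,120
  CHF 102,000 × 25% = CHF 25,500
  CHF 163,000 × 29% = CHF 47,270
  CHF 195,000 × 34% = CHF 66,300
  → CHF 154,190

Shadow minimum tax:
  Adjusted income: CHF 586,000 + CHF 45,000 + CHF 97,000 + CHF 21,000 + CHF 157,000 = CHF 906,000
  Less exemption CHF 44,000 → base CHF 862,000
  CHF 862,000 × 26% = CHF 224,120

CHF 224,120 > CHF 154,190, so the shadow minimum tax is the binding amount.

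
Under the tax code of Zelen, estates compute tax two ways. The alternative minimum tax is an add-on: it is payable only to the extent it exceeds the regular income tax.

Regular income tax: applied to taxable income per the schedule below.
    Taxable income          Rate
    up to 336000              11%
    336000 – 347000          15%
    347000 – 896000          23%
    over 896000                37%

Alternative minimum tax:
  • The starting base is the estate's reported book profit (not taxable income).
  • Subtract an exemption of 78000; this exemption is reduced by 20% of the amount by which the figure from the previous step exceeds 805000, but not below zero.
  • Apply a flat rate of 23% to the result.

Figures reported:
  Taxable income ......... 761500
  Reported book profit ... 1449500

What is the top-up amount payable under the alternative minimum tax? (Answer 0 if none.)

Alternative minimum tax:
  Base (reported book profit): 1449500
  Exemption: 20% × (1449500 − 805000) = 128900 ≥ 78000, so the exemption is fully phased out
  Base: 1449500 − 0 = 1449500
  1449500 × 23% = 333385

Regular income tax:
  336000 × 11% = 36960
  11000 × 15% = 1650
  414500 × 23% = 95335
  → 133945

Excess of alternative minimum tax over regular income tax: 333385 − 133945 = 199440.

199440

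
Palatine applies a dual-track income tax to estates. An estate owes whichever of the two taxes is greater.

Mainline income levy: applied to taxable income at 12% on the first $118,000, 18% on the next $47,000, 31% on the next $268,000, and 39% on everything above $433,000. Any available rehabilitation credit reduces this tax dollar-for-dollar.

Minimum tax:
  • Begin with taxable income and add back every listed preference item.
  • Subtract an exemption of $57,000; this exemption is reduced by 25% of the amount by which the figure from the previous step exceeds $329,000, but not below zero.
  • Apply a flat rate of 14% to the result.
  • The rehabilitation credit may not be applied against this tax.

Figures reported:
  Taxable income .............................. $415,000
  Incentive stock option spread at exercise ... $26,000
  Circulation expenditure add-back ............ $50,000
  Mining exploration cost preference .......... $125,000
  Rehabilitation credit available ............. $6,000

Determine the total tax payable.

$94,120

Mainline income levy:
  $118,000 × 12% = $14,160
  $47,000 × 18% = $8,460
  $250,000 × 31% = $77,500
  → $100,120
  Less rehabilitation credit $6,000 → $94,120

Minimum tax:
  Adjusted income: $415,000 + $26,000 + $50,000 + $125,000 = $616,000
  Exemption: 25% × ($616,000 − $329,000) = $71,750 ≥ $57,000, so the exemption is fully phased out
  Base: $616,000 − $0 = $616,000
  $616,000 × 14% = $86,240

$94,120 > $86,240, so the mainline income levy governs.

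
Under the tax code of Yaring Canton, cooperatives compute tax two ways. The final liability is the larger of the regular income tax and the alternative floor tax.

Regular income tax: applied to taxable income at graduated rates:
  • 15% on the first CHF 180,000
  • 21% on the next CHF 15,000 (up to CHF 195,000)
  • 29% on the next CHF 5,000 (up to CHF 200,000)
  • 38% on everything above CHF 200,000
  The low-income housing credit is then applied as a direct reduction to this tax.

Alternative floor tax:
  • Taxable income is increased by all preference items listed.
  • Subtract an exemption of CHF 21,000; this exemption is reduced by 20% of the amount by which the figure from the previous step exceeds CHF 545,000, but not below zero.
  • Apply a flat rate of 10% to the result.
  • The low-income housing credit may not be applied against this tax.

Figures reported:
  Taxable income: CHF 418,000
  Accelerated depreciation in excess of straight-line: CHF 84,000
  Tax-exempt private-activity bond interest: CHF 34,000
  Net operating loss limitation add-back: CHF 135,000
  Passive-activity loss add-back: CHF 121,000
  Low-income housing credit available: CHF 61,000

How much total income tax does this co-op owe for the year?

Alternative floor tax:
  Adjusted income: CHF 418,000 + CHF 84,000 + CHF 34,000 + CHF 135,000 + CHF 121,000 = CHF 792,000
  Exemption: 20% × (CHF 792,000 − CHF 545,000) = CHF 49,400 ≥ CHF 21,000, so the exemption is fully phased out
  Base: CHF 792,000 − CHF 0 = CHF 792,000
  CHF 792,000 × 10% = CHF 79,200

Regular income tax:
  CHF 180,000 × 15% = CHF 27,000
  CHF 15,000 × 21% = CHF 3,150
  CHF 5,000 × 29% = CHF 1,450
  CHF 218,000 × 38% = CHF 82,840
  → CHF 114,440
  Less low-income housing credit CHF 61,000 → CHF 53,440

CHF 79,200 > CHF 53,440, so the alternative floor tax is the binding amount.

CHF 79,200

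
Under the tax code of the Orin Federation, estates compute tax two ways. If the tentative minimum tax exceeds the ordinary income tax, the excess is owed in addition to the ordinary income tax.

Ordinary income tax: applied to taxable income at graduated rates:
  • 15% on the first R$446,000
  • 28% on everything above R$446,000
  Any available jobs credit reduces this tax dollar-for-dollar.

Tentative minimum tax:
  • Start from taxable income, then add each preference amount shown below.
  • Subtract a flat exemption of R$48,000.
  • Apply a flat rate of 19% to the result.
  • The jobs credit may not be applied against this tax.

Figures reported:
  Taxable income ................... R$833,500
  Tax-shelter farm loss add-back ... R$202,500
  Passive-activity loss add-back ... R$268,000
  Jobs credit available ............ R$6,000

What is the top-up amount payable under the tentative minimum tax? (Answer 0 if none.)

Ordinary income tax:
  R$446,000 × 15% = R$66,900
  R$387,500 × 28% = R$108,500
  → R$175,400
  Less jobs credit R$6,000 → R$169,400

Tentative minimum tax:
  Adjusted income: R$833,500 + R$202,500 + R$268,000 = R$1,304,000
  Less exemption R$48,000 → base R$1,256,000
  R$1,256,000 × 19% = R$238,640

Excess of tentative minimum tax over ordinary income tax: R$238,640 − R$169,400 = R$69,240.

R$69,240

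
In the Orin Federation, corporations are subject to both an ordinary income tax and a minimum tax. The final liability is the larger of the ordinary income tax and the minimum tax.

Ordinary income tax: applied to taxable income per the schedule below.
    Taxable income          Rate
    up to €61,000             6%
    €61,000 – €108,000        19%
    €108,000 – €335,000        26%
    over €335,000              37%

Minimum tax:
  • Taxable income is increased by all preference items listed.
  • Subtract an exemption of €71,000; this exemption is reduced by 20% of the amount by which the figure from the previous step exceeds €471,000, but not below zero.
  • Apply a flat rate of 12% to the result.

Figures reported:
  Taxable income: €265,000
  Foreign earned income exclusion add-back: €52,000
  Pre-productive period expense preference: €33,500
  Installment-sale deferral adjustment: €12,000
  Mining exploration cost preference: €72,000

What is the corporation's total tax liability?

Ordinary income tax:
  €61,000 × 6% = €3,660
  €47,000 × 19% = €8,930
  €157,000 × 26% = €40,820
  → €53,410

Minimum tax:
  Adjusted income: €265,000 + €52,000 + €33,500 + €12,000 + €72,000 = €434,500
  Exemption: €434,500 ≤ €471,000, so full €71,000 applies
  Base: €434,500 − €71,000 = €363,500
  €363,500 × 12% = €43,620

€53,410 > €43,620, so the ordinary income tax governs.

€53,410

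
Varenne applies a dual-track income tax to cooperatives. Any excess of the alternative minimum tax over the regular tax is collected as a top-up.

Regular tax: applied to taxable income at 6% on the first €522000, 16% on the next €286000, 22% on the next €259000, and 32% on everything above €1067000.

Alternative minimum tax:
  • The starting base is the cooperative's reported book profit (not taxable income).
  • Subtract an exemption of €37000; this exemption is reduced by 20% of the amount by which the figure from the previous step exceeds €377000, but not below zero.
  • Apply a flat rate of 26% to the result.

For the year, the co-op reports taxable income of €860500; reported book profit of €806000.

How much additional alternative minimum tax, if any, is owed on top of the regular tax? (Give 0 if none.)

€120930

Regular tax:
  €522000 × 6% = €31320
  €286000 × 16% = €45760
  €52500 × 22% = €11550
  → €88630

Alternative minimum tax:
  Base (reported book profit): €806000
  Exemption: 20% × (€806000 − €377000) = €85800 ≥ €37000, so the exemption is fully phased out
  Base: €806000 − €0 = €806000
  €806000 × 26% = €209560

Excess of alternative minimum tax over regular tax: €209560 − €88630 = €120930.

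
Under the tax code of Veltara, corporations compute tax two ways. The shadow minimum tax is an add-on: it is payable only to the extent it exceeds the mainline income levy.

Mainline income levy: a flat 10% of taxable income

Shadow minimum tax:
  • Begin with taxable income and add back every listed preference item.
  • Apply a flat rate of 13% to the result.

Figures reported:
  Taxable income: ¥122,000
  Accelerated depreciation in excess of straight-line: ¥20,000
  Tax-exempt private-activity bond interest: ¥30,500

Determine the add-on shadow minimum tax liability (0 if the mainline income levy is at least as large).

¥10,225

Mainline income levy:
  ¥122,000 × 10% = ¥12,200

Shadow minimum tax:
  Adjusted income: ¥122,000 + ¥20,000 + ¥30,500 = ¥172,500
  ¥172,500 × 13% = ¥22,425

Excess of shadow minimum tax over mainline income levy: ¥22,425 − ¥12,200 = ¥10,225.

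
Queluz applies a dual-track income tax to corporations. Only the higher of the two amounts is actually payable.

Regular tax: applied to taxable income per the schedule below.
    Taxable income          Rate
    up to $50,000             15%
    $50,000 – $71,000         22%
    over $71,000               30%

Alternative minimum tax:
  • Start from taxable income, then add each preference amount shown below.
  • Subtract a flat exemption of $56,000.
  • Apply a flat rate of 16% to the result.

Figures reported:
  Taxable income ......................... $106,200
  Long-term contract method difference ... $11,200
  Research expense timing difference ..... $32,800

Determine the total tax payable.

Alternative minimum tax:
  Adjusted income: $106,200 + $11,200 + $32,800 = $150,200
  Less exemption $56,000 → base $94,200
  $94,200 × 16% = $15,072

Regular tax:
  $50,000 × 15% = $7,500
  $21,000 × 22% = $4,620
  $35,200 × 30% = $10,560
  → $22,680

$22,680 > $15,072, so the regular tax governs.

$22,680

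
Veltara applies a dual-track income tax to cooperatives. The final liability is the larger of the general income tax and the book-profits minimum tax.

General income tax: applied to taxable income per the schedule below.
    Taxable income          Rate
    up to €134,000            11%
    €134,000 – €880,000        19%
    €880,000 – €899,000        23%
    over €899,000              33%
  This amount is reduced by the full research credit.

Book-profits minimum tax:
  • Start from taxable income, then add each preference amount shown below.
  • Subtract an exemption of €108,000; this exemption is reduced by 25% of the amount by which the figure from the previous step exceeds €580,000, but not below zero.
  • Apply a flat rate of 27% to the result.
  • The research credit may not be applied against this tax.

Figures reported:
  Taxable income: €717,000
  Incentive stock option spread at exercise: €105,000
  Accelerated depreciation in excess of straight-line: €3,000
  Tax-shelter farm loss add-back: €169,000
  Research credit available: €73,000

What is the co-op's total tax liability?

€267,165

General income tax:
  €134,000 × 11% = €14,740
  €583,000 × 19% = €110,770
  → €125,510
  Less research credit €73,000 → €52,510

Book-profits minimum tax:
  Adjusted income: €717,000 + €105,000 + €3,000 + €169,000 = €994,000
  Exemption: €108,000 − 25% × (€994,000 − €580,000) = €108,000 − €103,500 = €4,500
  Base: €994,000 − €4,500 = €989,500
  €989,500 × 27% = €267,165

€267,165 > €52,510, so the book-profits minimum tax is the binding amount.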